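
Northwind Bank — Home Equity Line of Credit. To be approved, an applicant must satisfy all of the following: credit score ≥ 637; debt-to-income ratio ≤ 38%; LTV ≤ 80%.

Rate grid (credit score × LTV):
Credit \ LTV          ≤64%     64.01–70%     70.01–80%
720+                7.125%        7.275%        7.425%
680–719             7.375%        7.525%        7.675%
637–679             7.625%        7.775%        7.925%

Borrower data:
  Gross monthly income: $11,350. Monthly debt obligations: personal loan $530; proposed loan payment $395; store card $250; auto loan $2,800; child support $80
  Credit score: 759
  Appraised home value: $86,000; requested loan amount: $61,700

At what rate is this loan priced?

Credit score 759 ≥ 637; Total monthly debts = (530 + 395 + 250 + 2,800 + 80) = 4,055. Debt-to-income = 4,055/11,350 = 35.7% — meets 38% limit
LTV: 61,700 ÷ 86,000 = 71.7%, within 80% cap
Score 759 is in the 720+ band; LTV 71.7% is in the 70.01–80% band → 7.425%.

7.425%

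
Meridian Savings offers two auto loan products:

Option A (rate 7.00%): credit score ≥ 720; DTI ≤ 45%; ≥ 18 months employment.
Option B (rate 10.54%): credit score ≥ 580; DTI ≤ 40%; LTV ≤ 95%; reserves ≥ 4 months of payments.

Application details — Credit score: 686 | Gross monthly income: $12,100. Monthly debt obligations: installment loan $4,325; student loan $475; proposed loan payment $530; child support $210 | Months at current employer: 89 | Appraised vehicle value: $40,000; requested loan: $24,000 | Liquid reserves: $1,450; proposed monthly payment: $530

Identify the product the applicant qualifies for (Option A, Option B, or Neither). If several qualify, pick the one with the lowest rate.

Neither

Total debts = (4,325 + 475 + 530 + 210) = 5,540; DTI = 5,540/12,100 = 45.8%.
LTV = 24,000/40,000 = 60%.
Reserves = 1,450/530 = 2.7 months.
Option A: score 686 < 720; DTI 45.8% > 45%; employment 89 ≥ 18 mo → does not qualify.
Option B: score 686 ≥ 580; DTI 45.8% > 40%; LTV 60% ≤ 95%; reserves 2.7 < 4 mo → does not qualify.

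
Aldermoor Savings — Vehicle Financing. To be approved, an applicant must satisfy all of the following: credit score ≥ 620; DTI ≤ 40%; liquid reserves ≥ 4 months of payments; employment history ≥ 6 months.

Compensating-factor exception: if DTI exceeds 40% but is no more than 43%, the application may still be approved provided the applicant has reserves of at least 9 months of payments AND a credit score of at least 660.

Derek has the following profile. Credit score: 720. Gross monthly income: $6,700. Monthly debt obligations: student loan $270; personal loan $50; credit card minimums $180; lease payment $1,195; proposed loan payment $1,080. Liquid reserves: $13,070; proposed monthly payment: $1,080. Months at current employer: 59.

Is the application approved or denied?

Credit score 720 ≥ 620 (meets base)
Total debts = (270 + 50 + 180 + 1,195 + 1,080) = 2,775. DTI = 2,775/6,700 = 41.4% > 40% — standard DTI limit exceeded.
Reserves: 13,070 ÷ 1,080 = 12.1 months (meets 4-month minimum)
Employment 59 ≥ 6 months
DTI 41.4% is within the 40%–43% exception band; checking compensating factors.
Override check — reserves: 12.1 mo (ok); score: 720 (ok).
Both compensating conditions met → exception applies.

Approved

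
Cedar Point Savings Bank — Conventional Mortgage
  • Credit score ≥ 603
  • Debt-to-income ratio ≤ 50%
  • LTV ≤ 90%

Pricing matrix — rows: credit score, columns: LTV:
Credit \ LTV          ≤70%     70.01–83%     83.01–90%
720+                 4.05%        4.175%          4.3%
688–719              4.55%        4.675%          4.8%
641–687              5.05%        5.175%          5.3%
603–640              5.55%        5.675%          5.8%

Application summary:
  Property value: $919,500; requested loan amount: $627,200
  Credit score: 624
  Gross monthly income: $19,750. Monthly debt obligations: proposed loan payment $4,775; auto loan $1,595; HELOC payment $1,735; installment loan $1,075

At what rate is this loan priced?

5.55%

Credit score 624 ≥ 603; Total monthly debts = (4,775 + 1,595 + 1,735 + 1,075) = 9,180. Debt-to-income = 9,180/19,750 = 46.5% — meets 50% limit
LTV = 627,200/919,500 = 68.2% ≤ 90%
Score 624 is in the 603–640 band; LTV 68.2% is in the ≤70% band → 5.55%.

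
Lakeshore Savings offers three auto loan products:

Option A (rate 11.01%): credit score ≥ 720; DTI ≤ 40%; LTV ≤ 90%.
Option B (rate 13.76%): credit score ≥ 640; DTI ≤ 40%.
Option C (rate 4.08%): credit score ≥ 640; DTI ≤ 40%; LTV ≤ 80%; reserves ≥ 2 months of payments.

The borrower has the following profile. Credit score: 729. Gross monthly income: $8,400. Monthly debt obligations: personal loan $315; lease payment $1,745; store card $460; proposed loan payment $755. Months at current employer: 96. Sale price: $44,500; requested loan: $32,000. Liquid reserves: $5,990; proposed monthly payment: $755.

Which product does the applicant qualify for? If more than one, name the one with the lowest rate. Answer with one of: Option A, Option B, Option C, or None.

Total debts = (315 + 1,745 + 460 + 755) = 3,275; DTI = 3,275/8,400 = 39%.
LTV = 32,000/44,500 = 71.9%.
Reserves = 5,990/755 = 7.9 months.
Option A: score 729 ≥ 720; DTI 39% ≤ 40%; LTV 71.9% ≤ 90% → qualifies.
Option B: score 729 ≥ 640; DTI 39% ≤ 40% → qualifies.
Option C: score 729 ≥ 640; DTI 39% ≤ 40%; LTV 71.9% ≤ 80%; reserves 7.9 ≥ 2 mo → qualifies.
Qualifying: Option A, Option B, Option C. Lowest rate is 4.08% → Option C.

Option C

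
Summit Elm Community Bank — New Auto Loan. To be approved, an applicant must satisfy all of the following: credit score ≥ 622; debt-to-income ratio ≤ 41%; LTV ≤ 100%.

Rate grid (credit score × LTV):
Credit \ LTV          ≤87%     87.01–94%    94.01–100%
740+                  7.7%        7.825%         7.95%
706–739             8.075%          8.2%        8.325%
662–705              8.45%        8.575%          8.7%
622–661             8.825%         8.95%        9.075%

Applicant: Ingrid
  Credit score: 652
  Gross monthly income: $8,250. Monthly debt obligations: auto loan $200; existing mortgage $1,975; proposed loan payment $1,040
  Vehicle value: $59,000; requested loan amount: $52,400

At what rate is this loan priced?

8.95%

Credit score 652 ≥ 622; Total monthly debts = (200 + 1,975 + 1,040) = 3,215. DTI = 3,215/8,250 = 39% ≤ 41%
Loan-to-value = 52,400/59,000 = 88.8% — pass (100% max)
Row: 652 falls in 622–661. Column: 88.8% falls in 87.01–94%. Rate = 8.95%.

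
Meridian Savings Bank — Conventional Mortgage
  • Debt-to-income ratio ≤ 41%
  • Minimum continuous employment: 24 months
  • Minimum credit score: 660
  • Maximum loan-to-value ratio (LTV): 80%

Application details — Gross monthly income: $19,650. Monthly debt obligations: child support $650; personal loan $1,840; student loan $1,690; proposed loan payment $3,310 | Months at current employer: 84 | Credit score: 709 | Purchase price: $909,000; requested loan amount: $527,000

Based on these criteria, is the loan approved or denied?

Approved

Total monthly debts = (650 + 1,840 + 1,690 + 3,310) = 7,490. Debt-to-income = 7,490/19,650 = 38.1% — meets 41% limit
Employment 84 ≥ 24 months
Credit score 709 ≥ 660 (meets)
LTV = 527,000/909,000 = 58% ≤ 80%
All criteria satisfied.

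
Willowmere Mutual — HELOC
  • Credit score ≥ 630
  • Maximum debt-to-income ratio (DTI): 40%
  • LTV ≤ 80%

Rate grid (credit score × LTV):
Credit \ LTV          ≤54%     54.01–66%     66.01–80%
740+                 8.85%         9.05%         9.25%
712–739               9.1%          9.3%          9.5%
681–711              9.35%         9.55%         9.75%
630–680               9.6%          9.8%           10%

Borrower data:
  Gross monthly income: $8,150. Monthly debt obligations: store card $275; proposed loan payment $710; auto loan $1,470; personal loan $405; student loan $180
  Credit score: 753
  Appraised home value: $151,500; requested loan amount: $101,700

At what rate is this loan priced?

9.25%

Credit score 753 ≥ 630; Total monthly debts = (275 + 710 + 1,470 + 405 + 180) = 3,040. Debt-to-income = 3,040/8,150 = 37.3% — meets 40% limit
LTV: 101,700 ÷ 151,500 = 67.1%, within 80% cap
Credit 753 → row 740+; LTV 67.1% → column 66.01–80%. Grid cell → 9.25%.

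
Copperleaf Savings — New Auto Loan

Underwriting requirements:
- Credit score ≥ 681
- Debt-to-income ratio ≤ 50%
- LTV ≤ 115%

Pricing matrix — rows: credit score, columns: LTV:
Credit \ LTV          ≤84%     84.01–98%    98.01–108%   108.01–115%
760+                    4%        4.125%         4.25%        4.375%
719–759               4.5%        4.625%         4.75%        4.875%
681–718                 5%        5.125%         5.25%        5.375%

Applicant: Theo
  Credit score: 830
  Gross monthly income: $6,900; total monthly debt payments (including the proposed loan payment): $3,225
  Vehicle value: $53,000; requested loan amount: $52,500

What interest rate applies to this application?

4.25%

Credit score 830 ≥ 681; Debt-to-income = 3,225/6,900 = 46.7% — meets 50% limit
Loan-to-value = 52,500/53,000 = 99.1% — pass (115% max)
Credit 830 → row 760+; LTV 99.1% → column 98.01–108%. Grid cell → 4.25%.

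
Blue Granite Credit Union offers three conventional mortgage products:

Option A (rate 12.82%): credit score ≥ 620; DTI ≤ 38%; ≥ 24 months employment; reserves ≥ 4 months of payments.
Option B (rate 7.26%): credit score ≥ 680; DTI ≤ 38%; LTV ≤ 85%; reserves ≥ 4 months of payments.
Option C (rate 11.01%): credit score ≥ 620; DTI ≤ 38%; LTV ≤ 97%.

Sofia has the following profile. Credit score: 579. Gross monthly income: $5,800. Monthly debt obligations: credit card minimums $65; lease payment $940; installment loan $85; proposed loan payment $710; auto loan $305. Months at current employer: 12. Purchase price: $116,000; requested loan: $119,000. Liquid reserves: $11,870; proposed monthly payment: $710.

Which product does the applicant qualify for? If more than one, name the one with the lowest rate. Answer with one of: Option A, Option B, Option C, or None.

None

Total debts = (65 + 940 + 85 + 710 + 305) = 2,105; DTI = 2,105/5,800 = 36.3%.
LTV = 119,000/116,000 = 102.6%.
Reserves = 11,870/710 = 16.7 months.
Option A: score 579 < 620; DTI 36.3% ≤ 38%; employment 12 < 24 mo; reserves 16.7 ≥ 4 mo → does not qualify.
Option B: score 579 < 680; DTI 36.3% ≤ 38%; LTV 102.6% > 85%; reserves 16.7 ≥ 4 mo → does not qualify.
Option C: score 579 < 620; DTI 36.3% ≤ 38%; LTV 102.6% > 97% → does not qualify.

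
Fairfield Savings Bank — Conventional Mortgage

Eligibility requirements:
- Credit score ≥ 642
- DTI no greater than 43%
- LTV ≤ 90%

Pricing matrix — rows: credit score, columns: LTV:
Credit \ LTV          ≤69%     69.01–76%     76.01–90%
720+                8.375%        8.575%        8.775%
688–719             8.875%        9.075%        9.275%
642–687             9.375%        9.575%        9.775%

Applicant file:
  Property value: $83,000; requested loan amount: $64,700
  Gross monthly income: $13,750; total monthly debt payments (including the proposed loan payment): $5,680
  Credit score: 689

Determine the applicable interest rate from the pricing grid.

Credit score 689 ≥ 642; Debt-to-income = 5,680/13,750 = 41.3% — meets 43% limit
LTV = 64,700/83,000 = 78% ≤ 90%
Score 689 is in the 688–719 band; LTV 78% is in the 76.01–90% band → 9.275%.

9.275%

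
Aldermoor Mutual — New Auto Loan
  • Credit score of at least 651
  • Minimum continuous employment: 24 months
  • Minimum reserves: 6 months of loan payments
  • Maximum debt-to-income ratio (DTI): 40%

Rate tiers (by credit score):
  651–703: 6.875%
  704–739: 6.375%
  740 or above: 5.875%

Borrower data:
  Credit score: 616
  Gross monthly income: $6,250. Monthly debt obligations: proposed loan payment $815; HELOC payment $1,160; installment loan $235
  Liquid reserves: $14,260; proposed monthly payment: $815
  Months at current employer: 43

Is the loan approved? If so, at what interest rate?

Denied

Credit score 616 < 651 (below minimum)
Total monthly debts = (815 + 1,160 + 235) = 2,210. Debt-to-income = 2,210/6,250 = 35.4% — meets 40% limit
Employment 43 ≥ 24 months
Liquid reserves cover 14,260/815 = 17.5 months — ≥ 6 required
Not all requirements met → denied.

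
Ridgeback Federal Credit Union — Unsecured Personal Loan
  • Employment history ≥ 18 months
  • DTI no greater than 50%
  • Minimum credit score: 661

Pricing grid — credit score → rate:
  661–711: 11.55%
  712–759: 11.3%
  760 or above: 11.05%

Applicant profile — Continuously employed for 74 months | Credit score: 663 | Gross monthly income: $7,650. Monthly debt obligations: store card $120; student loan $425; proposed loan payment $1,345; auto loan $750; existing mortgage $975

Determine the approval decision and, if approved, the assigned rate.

Approved at 11.55%

Credit score 663 ≥ 661 (meets minimum)
Employment 74 ≥ 18 months
Total monthly debts = (120 + 425 + 1,345 + 750 + 975) = 3,615. DTI: 3,615 ÷ 7,650 = 47.3%, within the 50% cap
All requirements met. Score 663 falls in the 661–711 tier → 11.55%.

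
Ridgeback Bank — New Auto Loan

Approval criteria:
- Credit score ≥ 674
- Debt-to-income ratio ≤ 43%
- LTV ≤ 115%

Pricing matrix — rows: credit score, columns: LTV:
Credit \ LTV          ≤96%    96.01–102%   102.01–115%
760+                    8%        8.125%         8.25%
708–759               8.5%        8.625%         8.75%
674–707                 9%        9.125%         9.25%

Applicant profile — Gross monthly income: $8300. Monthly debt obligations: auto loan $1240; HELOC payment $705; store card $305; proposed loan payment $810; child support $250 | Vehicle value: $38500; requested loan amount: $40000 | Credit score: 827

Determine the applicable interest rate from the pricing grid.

Credit score 827 ≥ 674; Total monthly debts = (1,240 + 705 + 305 + 810 + 250) = 3,310. DTI: 3,310 ÷ 8,300 = 39.9%, within the 43% cap
LTV: 40,000 ÷ 38,500 = 103.9%, within 115% cap
Score 827 is in the 760+ band; LTV 103.9% is in the 102.01–115% band → 8.25%.

8.25%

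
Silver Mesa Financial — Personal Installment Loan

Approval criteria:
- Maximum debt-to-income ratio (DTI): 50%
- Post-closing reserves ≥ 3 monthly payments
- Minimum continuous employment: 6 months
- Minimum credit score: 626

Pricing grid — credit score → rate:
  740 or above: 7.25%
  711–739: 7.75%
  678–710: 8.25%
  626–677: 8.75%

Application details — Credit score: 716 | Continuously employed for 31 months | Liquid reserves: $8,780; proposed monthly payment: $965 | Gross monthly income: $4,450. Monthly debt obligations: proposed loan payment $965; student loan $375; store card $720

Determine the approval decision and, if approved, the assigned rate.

Approved at 7.75%

Credit score 716 ≥ 626 (meets minimum)
Reserves = 8,780/965 = 9.1 months ≥ 3
Employment 31 ≥ 6 months
Total monthly debts = (965 + 375 + 720) = 2,060. DTI: 2,060 ÷ 4,450 = 46.3%, within the 50% cap
All requirements met. Score 716 falls in the 711–739 tier → 7.75%.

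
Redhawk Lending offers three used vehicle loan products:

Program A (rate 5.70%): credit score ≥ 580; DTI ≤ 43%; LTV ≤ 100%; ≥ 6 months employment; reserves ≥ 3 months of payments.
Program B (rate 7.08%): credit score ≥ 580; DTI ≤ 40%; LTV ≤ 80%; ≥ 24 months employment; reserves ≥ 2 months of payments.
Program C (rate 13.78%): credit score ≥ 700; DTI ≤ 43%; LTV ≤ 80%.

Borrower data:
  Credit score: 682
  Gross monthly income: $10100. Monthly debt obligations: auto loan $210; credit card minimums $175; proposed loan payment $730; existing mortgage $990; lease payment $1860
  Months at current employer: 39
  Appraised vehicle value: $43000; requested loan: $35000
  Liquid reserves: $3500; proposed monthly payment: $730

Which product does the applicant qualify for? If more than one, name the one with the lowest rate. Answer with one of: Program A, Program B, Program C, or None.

Total debts = (210 + 175 + 730 + 990 + 1,860) = 3,965; DTI = 3,965/10,100 = 39.3%.
LTV = 35,000/43,000 = 81.4%.
Reserves = 3,500/730 = 4.8 months.
Program A: score 682 ≥ 580; DTI 39.3% ≤ 43%; LTV 81.4% ≤ 100%; employment 39 ≥ 6 mo; reserves 4.8 ≥ 3 mo → qualifies.
Program B: score 682 ≥ 580; DTI 39.3% ≤ 40%; LTV 81.4% > 80%; employment 39 ≥ 24 mo; reserves 4.8 ≥ 2 mo → does not qualify.
Program C: score 682 < 700; DTI 39.3% ≤ 43%; LTV 81.4% > 80% → does not qualify.

Program A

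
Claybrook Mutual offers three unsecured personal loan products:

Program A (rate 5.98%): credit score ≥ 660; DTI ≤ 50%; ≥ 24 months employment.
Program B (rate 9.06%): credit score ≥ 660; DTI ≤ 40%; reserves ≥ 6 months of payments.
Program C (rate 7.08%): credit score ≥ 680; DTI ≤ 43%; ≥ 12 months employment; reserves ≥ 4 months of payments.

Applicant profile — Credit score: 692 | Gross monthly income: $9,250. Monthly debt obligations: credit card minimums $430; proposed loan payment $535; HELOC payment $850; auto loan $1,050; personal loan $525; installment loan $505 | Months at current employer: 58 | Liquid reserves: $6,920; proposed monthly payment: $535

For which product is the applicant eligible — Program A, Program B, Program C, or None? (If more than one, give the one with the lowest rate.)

Program A

Total debts = (430 + 535 + 850 + 1,050 + 525 + 505) = 3,895; DTI = 3,895/9,250 = 42.1%.
Reserves = 6,920/535 = 12.9 months.
Program A: score 692 ≥ 660; DTI 42.1% ≤ 50%; employment 58 ≥ 24 mo → qualifies.
Program B: score 692 ≥ 660; DTI 42.1% > 40%; reserves 12.9 ≥ 6 mo → does not qualify.
Program C: score 692 ≥ 680; DTI 42.1% ≤ 43%; employment 58 ≥ 12 mo; reserves 12.9 ≥ 4 mo → qualifies.
Qualifying: Program A, Program C. Lowest rate is 5.98% → Program A.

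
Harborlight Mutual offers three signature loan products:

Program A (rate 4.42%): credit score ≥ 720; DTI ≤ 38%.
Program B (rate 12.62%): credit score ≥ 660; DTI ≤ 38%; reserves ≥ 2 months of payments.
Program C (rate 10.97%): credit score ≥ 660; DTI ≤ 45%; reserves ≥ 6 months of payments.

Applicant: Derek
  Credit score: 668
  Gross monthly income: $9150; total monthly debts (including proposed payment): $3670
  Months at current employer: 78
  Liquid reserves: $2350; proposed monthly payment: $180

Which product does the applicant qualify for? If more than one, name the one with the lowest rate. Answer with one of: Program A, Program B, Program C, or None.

DTI = 3,670/9,150 = 40.1%.
Reserves = 2,350/180 = 13.1 months.
Program A: score 668 < 720; DTI 40.1% > 38% → does not qualify.
Program B: score 668 ≥ 660; DTI 40.1% > 38%; reserves 13.1 ≥ 2 mo → does not qualify.
Program C: score 668 ≥ 660; DTI 40.1% ≤ 45%; reserves 13.1 ≥ 6 mo → qualifies.

Program C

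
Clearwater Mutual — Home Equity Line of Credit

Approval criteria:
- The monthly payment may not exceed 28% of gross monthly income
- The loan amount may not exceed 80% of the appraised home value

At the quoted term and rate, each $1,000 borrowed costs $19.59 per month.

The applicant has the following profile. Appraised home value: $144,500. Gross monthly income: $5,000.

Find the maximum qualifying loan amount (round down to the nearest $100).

$71,400

Payment cap: 28% × $5,000 = $1,400/month.
At $19.59 per $1,000, that supports 1,400/19.59 × 1,000 ≈ $71,465 → $71,400.
LTV cap: 80% × $144,500 = $115,600 → $115,600.
Binding constraint: payment-to-income.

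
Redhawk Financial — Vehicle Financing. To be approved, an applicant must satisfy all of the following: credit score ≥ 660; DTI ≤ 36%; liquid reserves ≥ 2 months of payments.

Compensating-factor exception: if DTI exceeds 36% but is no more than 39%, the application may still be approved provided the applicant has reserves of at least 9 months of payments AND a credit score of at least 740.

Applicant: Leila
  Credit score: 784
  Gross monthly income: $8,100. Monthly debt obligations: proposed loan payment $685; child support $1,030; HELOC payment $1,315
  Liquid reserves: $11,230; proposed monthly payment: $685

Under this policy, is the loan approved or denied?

Approved

Credit score 784 ≥ 660 (meets base)
Total debts = (685 + 1,030 + 1,315) = 3,030. DTI = 3,030/8,100 = 37.4% > 36% — standard DTI limit exceeded.
Reserves: 11,230 ÷ 685 = 16.4 months (meets 2-month minimum)
37.4% falls in the override range (36%–39%), so the compensating-factor test applies.
Reserves 16.4 ≥ 9 months; credit score 784 ≥ 740.
Both override conditions satisfied; DTI exception granted.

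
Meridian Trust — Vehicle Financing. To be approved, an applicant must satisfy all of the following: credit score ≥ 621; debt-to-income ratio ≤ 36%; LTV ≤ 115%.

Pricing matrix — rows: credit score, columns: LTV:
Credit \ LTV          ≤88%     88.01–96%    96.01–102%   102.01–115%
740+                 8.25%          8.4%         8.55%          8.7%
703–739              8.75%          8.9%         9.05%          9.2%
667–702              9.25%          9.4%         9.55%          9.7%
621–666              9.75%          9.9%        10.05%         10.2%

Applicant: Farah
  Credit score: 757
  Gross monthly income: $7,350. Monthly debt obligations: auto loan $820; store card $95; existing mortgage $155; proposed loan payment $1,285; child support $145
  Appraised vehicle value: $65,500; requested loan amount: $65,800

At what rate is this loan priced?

8.55%

Credit score 757 ≥ 621; Total monthly debts = (820 + 95 + 155 + 1,285 + 145) = 2,500. DTI = 2,500/7,350 = 34% ≤ 36%
Loan-to-value = 65,800/65,500 = 100.5% — pass (115% max)
Credit 757 → row 740+; LTV 100.5% → column 96.01–102%. Grid cell → 8.55%.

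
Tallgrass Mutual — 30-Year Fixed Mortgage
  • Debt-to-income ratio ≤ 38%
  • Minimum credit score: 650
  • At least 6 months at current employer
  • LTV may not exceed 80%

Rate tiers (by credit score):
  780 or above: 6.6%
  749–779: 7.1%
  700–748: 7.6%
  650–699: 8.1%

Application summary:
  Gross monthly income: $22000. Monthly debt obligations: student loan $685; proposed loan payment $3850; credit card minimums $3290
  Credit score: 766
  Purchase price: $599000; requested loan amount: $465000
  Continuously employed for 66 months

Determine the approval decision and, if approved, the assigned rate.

Credit score 766 ≥ 650 (meets minimum)
Total monthly debts = (685 + 3,850 + 3,290) = 7,825. DTI: 7,825 ÷ 22,000 = 35.6%, within the 38% cap
Loan-to-value = 465,000/599,000 = 77.6% — pass (80% max)
Employment 66 ≥ 6 months
All requirements met. Score 766 falls in the 749–779 tier → 7.1%.

Approved at 7.1%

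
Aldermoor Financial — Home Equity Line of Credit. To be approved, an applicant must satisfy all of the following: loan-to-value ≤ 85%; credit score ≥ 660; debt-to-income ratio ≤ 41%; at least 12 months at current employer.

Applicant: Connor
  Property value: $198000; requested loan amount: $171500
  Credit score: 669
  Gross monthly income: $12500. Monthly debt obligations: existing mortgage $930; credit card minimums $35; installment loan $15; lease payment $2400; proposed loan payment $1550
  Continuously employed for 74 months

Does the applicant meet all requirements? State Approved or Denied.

LTV: 171,500 ÷ 198,000 = 86.6%, exceeds 85% cap
Credit score 669 ≥ 660 (meets)
Total monthly debts = (930 + 35 + 15 + 2,400 + 1,550) = 4,930. Debt-to-income = 4,930/12,500 = 39.4% — meets 41% limit
Employment 74 ≥ 12 months
Fails on LTV.

Denied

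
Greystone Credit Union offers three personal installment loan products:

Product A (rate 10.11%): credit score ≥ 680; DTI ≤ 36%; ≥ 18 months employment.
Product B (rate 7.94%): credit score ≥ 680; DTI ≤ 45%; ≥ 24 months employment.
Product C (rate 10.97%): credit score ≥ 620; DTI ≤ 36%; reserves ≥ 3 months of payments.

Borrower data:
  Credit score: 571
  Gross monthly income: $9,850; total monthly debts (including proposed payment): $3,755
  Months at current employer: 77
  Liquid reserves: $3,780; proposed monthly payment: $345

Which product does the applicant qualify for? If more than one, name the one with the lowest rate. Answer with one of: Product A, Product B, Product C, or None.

None

DTI = 3,755/9,850 = 38.1%.
Reserves = 3,780/345 = 11.0 months.
Product A: score 571 < 680; DTI 38.1% > 36%; employment 77 ≥ 18 mo → does not qualify.
Product B: score 571 < 680; DTI 38.1% ≤ 45%; employment 77 ≥ 24 mo → does not qualify.
Product C: score 571 < 620; DTI 38.1% > 36%; reserves 11.0 ≥ 3 mo → does not qualify.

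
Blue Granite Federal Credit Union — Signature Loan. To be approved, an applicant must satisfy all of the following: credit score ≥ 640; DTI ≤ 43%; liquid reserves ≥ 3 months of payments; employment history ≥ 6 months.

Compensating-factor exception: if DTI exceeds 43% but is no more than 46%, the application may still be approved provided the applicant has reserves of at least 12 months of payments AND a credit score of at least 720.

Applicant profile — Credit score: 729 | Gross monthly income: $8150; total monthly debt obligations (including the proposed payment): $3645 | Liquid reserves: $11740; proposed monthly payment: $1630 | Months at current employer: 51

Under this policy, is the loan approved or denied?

Credit score 729 ≥ 640 (meets base)
DTI = 3,645/8,150 = 44.7% > 43% — standard DTI limit exceeded.
Liquid reserves cover 11,740/1,630 = 7.2 months — ≥ 3 required
Employment 51 ≥ 6 months
DTI 44.7% is within the 43%–46% exception band; checking compensating factors.
Override check — reserves: 7.2 mo (short of 12); score: 729 (ok).
Override conditions not both satisfied; exception does not apply.

Denied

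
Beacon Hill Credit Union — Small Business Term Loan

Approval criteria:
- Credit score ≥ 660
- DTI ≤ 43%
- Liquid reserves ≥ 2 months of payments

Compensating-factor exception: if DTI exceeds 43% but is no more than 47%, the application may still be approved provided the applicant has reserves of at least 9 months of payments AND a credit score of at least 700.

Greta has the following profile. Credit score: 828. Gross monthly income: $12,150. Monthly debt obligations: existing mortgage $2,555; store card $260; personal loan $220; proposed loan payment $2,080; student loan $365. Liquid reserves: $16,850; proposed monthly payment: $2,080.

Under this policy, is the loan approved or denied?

Denied

Credit score 828 ≥ 660 (meets base)
Total debts = (2,555 + 260 + 220 + 2,080 + 365) = 5,480. DTI = 5,480/12,150 = 45.1% > 43% — standard DTI limit exceeded.
Reserves = 16,850/2,080 = 8.1 months ≥ 2
DTI 45.1% is within the 43%–47% exception band; checking compensating factors.
Override check — reserves: 8.1 mo (short of 9); score: 828 (ok).
Override conditions not both satisfied; exception does not apply.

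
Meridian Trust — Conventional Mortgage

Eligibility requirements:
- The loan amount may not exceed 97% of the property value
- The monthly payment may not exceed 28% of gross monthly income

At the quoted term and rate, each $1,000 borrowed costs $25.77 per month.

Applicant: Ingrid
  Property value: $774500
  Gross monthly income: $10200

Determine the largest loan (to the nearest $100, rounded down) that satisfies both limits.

Payment cap: 28% × $10,200 = $2,856/month.
At $25.77 per $1,000, that supports 2,856/25.77 × 1,000 ≈ $110,826 → $110,800.
LTV cap: 97% × $774,500 = $751,265 → $751,200.
Binding constraint: payment-to-income.

$110,800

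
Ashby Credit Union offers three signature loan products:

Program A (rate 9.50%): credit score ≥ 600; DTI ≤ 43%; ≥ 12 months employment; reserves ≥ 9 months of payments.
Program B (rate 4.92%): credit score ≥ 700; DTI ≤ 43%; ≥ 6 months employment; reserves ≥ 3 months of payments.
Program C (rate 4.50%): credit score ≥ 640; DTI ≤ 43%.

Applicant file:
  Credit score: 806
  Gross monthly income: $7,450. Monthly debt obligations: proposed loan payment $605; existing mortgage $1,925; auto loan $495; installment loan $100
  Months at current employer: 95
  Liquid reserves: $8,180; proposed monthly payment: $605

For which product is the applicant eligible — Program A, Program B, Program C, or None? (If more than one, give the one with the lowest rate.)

Total debts = (605 + 1,925 + 495 + 100) = 3,125; DTI = 3,125/7,450 = 41.9%.
Reserves = 8,180/605 = 13.5 months.
Program A: score 806 ≥ 600; DTI 41.9% ≤ 43%; employment 95 ≥ 12 mo; reserves 13.5 ≥ 9 mo → qualifies.
Program B: score 806 ≥ 700; DTI 41.9% ≤ 43%; employment 95 ≥ 6 mo; reserves 13.5 ≥ 3 mo → qualifies.
Program C: score 806 ≥ 640; DTI 41.9% ≤ 43% → qualifies.
Qualifying: Program A, Program B, Program C. Lowest rate is 4.50% → Program C.

Program C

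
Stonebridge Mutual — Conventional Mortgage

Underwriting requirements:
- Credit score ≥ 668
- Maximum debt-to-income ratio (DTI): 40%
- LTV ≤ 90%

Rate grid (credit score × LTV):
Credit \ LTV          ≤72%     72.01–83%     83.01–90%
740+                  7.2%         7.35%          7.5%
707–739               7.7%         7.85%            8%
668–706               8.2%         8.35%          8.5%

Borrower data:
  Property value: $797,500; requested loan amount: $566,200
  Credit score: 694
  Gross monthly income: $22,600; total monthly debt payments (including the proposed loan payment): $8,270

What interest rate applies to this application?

Credit score 694 ≥ 668; DTI = 8,270/22,600 = 36.6% ≤ 40%
Loan-to-value = 566,200/797,500 = 71% — pass (90% max)
Credit 694 → row 668–706; LTV 71% → column ≤72%. Grid cell → 8.2%.

8.2%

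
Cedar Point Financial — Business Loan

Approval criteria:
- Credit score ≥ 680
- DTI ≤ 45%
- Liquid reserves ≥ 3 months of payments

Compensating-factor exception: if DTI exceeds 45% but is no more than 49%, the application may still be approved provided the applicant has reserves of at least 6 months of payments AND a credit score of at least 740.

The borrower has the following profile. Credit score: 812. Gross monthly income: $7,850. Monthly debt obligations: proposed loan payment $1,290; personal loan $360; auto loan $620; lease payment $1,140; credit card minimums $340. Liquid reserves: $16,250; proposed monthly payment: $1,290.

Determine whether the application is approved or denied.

Approved

Credit score 812 ≥ 680 (meets base)
Total debts = (1,290 + 360 + 620 + 1,140 + 340) = 3,750. DTI: 3,750 ÷ 7,850 = 47.8%, over the 45% base limit.
Liquid reserves cover 16,250/1,290 = 12.6 months — ≥ 3 required
DTI 47.8% is within the 45%–49% exception band; checking compensating factors.
Override check — reserves: 12.6 mo (ok); score: 812 (ok).
Both override conditions satisfied; DTI exception granted.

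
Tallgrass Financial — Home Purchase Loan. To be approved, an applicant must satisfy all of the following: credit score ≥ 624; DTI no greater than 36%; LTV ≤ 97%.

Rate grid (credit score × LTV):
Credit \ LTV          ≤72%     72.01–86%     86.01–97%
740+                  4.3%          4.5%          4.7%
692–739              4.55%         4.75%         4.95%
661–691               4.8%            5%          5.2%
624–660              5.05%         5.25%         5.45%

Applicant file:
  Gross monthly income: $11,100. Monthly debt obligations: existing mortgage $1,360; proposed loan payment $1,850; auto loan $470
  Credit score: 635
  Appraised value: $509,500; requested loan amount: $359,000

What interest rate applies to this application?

Credit score 635 ≥ 624; Total monthly debts = (1,360 + 1,850 + 470) = 3,680. Debt-to-income = 3,680/11,100 = 33.2% — meets 36% limit
Loan-to-value = 359,000/509,500 = 70.5% — pass (97% max)
Score 635 is in the 624–660 band; LTV 70.5% is in the ≤72% band → 5.05%.

5.05%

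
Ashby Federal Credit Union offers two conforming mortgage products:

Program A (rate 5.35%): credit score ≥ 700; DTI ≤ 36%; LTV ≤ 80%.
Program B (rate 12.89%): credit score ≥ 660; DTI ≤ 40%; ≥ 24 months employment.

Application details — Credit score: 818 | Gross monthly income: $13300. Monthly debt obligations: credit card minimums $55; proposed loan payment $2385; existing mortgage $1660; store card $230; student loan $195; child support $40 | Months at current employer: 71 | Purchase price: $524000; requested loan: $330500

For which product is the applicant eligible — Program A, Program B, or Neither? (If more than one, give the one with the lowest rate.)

Program A

Total debts = (55 + 2,385 + 1,660 + 230 + 195 + 40) = 4,565; DTI = 4,565/13,300 = 34.3%.
LTV = 330,500/524,000 = 63.1%.
Program A: score 818 ≥ 700; DTI 34.3% ≤ 36%; LTV 63.1% ≤ 80% → qualifies.
Program B: score 818 ≥ 660; DTI 34.3% ≤ 40%; employment 71 ≥ 24 mo → qualifies.
Qualifying: Program A, Program B. Lowest rate is 5.35% → Program A.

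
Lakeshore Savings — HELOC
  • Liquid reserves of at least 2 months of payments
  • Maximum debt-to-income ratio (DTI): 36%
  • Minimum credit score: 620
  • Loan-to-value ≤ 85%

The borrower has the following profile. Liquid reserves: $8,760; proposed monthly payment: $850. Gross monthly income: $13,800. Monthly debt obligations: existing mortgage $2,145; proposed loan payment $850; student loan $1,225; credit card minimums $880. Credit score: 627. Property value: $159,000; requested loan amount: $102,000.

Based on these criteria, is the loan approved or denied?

Denied

Reserves = 8,760/850 = 10.3 months ≥ 2
Total monthly debts = (2,145 + 850 + 1,225 + 880) = 5,100. Debt-to-income = 5,100/13,800 = 37% — over 36% limit
Credit score 627 ≥ 620 (meets)
LTV = 102,000/159,000 = 64.2% ≤ 85%
Fails on DTI.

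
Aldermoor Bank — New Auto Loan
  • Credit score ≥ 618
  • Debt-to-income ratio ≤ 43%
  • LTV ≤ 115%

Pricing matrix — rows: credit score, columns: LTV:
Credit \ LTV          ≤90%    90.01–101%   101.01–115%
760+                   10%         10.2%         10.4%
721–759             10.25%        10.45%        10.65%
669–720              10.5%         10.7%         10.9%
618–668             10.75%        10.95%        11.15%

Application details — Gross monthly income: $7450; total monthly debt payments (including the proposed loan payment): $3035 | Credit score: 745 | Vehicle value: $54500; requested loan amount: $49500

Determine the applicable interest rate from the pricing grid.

Credit score 745 ≥ 618; DTI = 3,035/7,450 = 40.7% ≤ 43%
LTV = 49,500/54,500 = 90.8% ≤ 115%
Row: 745 falls in 721–759. Column: 90.8% falls in 90.01–101%. Rate = 10.45%.

10.45%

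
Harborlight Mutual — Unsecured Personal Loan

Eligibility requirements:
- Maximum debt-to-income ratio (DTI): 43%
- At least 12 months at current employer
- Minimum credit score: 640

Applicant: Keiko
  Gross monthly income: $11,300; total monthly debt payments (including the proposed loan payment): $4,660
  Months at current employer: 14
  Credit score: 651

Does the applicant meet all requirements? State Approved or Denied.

Approved

DTI = 4,660/11,300 = 41.2% ≤ 43%
Employment 14 ≥ 12 months
Credit score 651 ≥ 640 (meets)
All criteria satisfied.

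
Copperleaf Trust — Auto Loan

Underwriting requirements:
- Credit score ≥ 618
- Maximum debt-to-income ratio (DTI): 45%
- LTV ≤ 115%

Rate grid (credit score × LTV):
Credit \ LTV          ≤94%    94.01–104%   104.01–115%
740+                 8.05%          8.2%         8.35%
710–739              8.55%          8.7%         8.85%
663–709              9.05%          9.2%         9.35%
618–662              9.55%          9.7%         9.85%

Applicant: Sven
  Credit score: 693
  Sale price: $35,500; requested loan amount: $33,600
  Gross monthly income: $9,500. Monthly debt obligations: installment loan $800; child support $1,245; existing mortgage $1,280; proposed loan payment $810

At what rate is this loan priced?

Credit score 693 ≥ 618; Total monthly debts = (800 + 1,245 + 1,280 + 810) = 4,135. Debt-to-income = 4,135/9,500 = 43.5% — meets 45% limit
Loan-to-value = 33,600/35,500 = 94.6% — pass (115% max)
Credit 693 → row 663–709; LTV 94.6% → column 94.01–104%. Grid cell → 9.2%.

9.2%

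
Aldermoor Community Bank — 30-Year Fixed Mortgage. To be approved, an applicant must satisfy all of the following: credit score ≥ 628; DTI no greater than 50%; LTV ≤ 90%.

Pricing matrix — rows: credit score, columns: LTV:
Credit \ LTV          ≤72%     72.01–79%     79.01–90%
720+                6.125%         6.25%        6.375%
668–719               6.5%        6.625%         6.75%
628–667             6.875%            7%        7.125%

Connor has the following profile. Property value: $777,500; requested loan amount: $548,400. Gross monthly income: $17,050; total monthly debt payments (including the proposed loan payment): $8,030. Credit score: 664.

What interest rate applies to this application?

6.875%

Credit score 664 ≥ 628; DTI = 8,030/17,050 = 47.1% ≤ 50%
Loan-to-value = 548,400/777,500 = 70.5% — pass (90% max)
Credit 664 → row 628–667; LTV 70.5% → column ≤72%. Grid cell → 6.875%.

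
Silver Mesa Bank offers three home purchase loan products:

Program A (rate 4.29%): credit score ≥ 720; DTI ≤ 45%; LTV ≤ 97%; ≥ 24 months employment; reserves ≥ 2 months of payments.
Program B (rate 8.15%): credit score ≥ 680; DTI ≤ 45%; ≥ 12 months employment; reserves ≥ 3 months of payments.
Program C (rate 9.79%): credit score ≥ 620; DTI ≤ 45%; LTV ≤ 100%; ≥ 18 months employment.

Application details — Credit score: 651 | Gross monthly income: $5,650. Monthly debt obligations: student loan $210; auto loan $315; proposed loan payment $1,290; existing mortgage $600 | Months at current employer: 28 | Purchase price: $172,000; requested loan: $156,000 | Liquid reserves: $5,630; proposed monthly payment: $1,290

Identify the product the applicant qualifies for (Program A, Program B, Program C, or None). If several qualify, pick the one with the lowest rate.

Program C

Total debts = (210 + 315 + 1,290 + 600) = 2,415; DTI = 2,415/5,650 = 42.7%.
LTV = 156,000/172,000 = 90.7%.
Reserves = 5,630/1,290 = 4.4 months.
Program A: score 651 < 720; DTI 42.7% ≤ 45%; LTV 90.7% ≤ 97%; employment 28 ≥ 24 mo; reserves 4.4 ≥ 2 mo → does not qualify.
Program B: score 651 < 680; DTI 42.7% ≤ 45%; employment 28 ≥ 12 mo; reserves 4.4 ≥ 3 mo → does not qualify.
Program C: score 651 ≥ 620; DTI 42.7% ≤ 45%; LTV 90.7% ≤ 100%; employment 28 ≥ 18 mo → qualifies.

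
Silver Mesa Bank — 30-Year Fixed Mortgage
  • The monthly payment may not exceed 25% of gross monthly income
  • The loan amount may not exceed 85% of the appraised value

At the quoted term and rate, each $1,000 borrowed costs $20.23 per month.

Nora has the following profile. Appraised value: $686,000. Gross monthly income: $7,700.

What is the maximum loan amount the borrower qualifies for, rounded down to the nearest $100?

Payment cap: 25% × $7,700 = $1,925/month.
At $20.23 per $1,000, that supports 1,925/20.23 × 1,000 ≈ $95,155 → $95,100.
LTV cap: 85% × $686,000 = $583,100 → $583,100.
Binding constraint: payment-to-income.

$95,100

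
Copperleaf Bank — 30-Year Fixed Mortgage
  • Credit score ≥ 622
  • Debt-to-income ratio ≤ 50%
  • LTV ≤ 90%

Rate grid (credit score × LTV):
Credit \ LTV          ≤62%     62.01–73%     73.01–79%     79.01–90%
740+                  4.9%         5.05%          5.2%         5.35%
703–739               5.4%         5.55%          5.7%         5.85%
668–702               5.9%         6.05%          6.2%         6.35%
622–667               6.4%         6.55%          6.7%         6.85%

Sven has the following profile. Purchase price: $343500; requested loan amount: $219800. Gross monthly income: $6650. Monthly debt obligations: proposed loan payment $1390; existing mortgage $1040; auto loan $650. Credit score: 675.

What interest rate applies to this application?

Credit score 675 ≥ 622; Total monthly debts = (1,390 + 1,040 + 650) = 3,080. DTI = 3,080/6,650 = 46.3% ≤ 50%
LTV: 219,800 ÷ 343,500 = 64%, within 90% cap
Credit 675 → row 668–702; LTV 64% → column 62.01–73%. Grid cell → 6.05%.

6.05%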